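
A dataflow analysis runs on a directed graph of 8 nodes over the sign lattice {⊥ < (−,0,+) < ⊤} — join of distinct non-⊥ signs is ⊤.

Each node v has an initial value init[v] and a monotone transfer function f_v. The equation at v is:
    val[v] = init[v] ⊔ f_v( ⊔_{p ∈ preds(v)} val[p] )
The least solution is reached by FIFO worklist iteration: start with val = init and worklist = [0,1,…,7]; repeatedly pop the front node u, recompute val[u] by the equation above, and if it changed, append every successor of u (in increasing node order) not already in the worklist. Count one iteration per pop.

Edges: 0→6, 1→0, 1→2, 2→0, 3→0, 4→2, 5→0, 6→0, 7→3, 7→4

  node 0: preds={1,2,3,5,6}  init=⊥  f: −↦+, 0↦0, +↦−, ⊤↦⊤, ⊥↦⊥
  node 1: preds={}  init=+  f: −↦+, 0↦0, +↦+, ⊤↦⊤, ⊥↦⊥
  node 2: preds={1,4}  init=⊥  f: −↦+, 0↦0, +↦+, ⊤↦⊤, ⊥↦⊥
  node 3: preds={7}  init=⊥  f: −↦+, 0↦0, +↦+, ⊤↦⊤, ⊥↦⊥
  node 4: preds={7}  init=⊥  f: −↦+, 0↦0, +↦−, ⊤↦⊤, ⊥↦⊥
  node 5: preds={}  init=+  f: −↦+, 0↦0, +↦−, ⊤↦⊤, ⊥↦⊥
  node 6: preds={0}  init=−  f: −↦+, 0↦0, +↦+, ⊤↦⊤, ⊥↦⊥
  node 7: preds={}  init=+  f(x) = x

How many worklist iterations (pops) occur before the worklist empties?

11

Trace (11 dequeues):
  [1] u=0 | in ⊤ | out ⊤ | prev ⊥ | push {}
  [2] u=1 | in ⊥ | out + | ==
  [3] u=2 | in + | out + | prev ⊥ | push {0}
  [4] u=3 | in + | out + | prev ⊥ | push {}
  [5] u=4 | in + | out − | prev ⊥ | push {2}
  [6] u=5 | in ⊥ | out + | ==
  [7] u=6 | in ⊤ | out ⊤ | prev − | push {}
  [8] u=7 | in ⊥ | out + | ==
  [9] u=0 | in ⊤ | out ⊤ | ==
  [10] u=2 | in ⊤ | out ⊤ | prev + | push {0}
  [11] u=0 | in ⊤ | out ⊤ | ==

Converged values:
  [0] ⊤
  [1] +
  [2] ⊤
  [3] +
  [4] −
  [5] +
  [6] ⊤
  [7] +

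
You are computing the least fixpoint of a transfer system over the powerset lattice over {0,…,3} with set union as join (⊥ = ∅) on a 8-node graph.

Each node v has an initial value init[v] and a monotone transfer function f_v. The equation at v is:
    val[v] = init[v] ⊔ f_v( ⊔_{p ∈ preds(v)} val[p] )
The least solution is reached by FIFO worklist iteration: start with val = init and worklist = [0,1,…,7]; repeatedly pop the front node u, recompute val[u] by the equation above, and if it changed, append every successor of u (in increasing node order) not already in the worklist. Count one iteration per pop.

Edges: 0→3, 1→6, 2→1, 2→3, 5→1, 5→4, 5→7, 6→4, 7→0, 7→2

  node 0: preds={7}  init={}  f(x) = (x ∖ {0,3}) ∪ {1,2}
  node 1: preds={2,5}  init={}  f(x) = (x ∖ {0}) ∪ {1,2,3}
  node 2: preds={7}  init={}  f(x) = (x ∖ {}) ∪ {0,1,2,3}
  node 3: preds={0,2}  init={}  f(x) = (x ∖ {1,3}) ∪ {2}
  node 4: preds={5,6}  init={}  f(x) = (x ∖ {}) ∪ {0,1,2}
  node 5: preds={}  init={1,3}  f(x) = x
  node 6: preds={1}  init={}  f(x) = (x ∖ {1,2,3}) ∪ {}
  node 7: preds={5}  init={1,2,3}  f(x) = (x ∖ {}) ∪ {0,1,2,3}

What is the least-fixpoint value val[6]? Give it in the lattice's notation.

{}

Trace (11 dequeues):
  [1] u=0 | in {1,2,3} | out {1,2} | prev {} | push {}
  [2] u=1 | in {1,3} | out {1,2,3} | prev {} | push {}
  [3] u=2 | in {1,2,3} | out {0,1,2,3} | prev {} | push {1}
  [4] u=3 | in {0,1,2,3} | out {0,2} | prev {} | push {}
  [5] u=4 | in {1,3} | out {0,1,2,3} | prev {} | push {}
  [6] u=5 | in {} | out {1,3} | ==
  [7] u=6 | in {1,2,3} | out {} | ==
  [8] u=7 | in {1,3} | out {0,1,2,3} | prev {1,2,3} | push {0,2}
  [9] u=1 | in {0,1,2,3} | out {1,2,3} | ==
  [10] u=0 | in {0,1,2,3} | out {1,2} | ==
  [11] u=2 | in {0,1,2,3} | out {0,1,2,3} | ==

Converged values:
  [0] {1,2}
  [1] {1,2,3}
  [2] {0,1,2,3}
  [3] {0,2}
  [4] {0,1,2,3}
  [5] {1,3}
  [6] {}
  [7] {0,1,2,3}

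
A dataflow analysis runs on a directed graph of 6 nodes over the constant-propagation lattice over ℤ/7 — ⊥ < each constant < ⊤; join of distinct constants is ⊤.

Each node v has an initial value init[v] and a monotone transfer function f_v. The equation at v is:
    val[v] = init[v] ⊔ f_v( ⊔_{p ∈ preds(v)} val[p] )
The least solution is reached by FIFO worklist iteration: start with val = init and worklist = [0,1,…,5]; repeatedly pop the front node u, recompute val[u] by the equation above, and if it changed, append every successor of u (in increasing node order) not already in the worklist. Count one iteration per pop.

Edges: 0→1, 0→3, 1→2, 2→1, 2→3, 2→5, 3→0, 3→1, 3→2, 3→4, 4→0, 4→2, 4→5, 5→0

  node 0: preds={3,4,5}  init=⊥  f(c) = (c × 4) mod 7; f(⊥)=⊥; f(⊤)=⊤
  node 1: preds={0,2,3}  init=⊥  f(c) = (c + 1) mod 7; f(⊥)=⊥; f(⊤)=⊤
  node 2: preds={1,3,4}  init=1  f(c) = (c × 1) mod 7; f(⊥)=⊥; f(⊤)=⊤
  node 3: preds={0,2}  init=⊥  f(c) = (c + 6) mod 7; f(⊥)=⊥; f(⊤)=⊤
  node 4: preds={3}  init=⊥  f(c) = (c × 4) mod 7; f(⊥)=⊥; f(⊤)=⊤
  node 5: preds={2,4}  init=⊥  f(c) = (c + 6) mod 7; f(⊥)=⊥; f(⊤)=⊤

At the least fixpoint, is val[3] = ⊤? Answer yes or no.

Iteration log — 11 steps:
  step 1. node 0  ⊔preds=⊥  new=⊥  stable
  step 2. node 1  ⊔preds=1  new=2  old=⊥  +wl: 
  step 3. node 2  ⊔preds=2  new=⊤  old=1  +wl: 1
  step 4. node 3  ⊔preds=⊤  new=⊤  old=⊥  +wl: 0,2
  step 5. node 4  ⊔preds=⊤  new=⊤  old=⊥  +wl: 
  step 6. node 5  ⊔preds=⊤  new=⊤  old=⊥  +wl: 
  step 7. node 1  ⊔preds=⊤  new=⊤  old=2  +wl: 
  step 8. node 0  ⊔preds=⊤  new=⊤  old=⊥  +wl: 1,3
  step 9. node 2  ⊔preds=⊤  new=⊤  stable
  step 10. node 1  ⊔preds=⊤  new=⊤  stable
  step 11. node 3  ⊔preds=⊤  new=⊤  stable

Least fixpoint reached:
  node 0: ⊤
  node 1: ⊤
  node 2: ⊤
  node 3: ⊤
  node 4: ⊤
  node 5: ⊤

yes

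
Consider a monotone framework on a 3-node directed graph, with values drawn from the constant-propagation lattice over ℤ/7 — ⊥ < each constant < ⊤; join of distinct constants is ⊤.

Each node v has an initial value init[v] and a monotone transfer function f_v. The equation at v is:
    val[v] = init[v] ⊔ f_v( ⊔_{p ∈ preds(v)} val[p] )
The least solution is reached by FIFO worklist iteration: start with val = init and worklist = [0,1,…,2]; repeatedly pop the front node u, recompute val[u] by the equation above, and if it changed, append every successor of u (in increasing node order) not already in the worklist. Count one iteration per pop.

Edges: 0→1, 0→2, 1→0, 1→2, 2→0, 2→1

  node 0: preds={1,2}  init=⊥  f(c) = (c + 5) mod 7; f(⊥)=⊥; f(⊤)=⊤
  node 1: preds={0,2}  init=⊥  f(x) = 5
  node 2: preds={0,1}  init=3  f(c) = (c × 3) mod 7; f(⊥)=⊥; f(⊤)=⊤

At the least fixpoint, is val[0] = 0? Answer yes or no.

no

Trace (6 dequeues):
  [1] u=0 | in 3 | out 1 | prev ⊥ | push {}
  [2] u=1 | in ⊤ | out 5 | prev ⊥ | push {0}
  [3] u=2 | in ⊤ | out ⊤ | prev 3 | push {1}
  [4] u=0 | in ⊤ | out ⊤ | prev 1 | push {2}
  [5] u=1 | in ⊤ | out 5 | ==
  [6] u=2 | in ⊤ | out ⊤ | ==

Converged values:
  [0] ⊤
  [1] 5
  [2] ⊤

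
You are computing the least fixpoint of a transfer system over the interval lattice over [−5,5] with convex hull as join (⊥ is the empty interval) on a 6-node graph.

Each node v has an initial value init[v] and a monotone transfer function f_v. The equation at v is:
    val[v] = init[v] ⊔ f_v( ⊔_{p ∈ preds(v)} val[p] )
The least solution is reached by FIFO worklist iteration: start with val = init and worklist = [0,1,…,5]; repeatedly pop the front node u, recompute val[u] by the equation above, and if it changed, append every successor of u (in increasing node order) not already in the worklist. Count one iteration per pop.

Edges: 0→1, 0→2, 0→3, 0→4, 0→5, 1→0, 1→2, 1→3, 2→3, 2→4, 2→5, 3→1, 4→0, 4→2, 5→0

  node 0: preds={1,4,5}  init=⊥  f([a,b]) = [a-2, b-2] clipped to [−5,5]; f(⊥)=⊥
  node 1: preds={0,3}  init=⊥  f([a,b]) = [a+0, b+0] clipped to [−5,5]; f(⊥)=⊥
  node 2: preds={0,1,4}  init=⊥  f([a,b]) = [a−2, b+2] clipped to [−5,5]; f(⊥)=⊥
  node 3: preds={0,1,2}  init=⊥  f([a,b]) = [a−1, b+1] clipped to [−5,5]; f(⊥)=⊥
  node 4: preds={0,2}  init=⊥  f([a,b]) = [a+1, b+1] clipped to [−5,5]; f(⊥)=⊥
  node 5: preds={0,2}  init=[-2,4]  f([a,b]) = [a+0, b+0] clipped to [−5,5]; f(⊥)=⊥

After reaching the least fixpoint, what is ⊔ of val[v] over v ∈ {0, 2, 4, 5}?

[-5,5]

Iteration log — 13 steps:
  step 1. node 0  ⊔preds=[-2,4]  new=[-4,2]  old=⊥  +wl: 
  step 2. node 1  ⊔preds=[-4,2]  new=[-4,2]  old=⊥  +wl: 0
  step 3. node 2  ⊔preds=[-4,2]  new=[-5,4]  old=⊥  +wl: 
  step 4. node 3  ⊔preds=[-5,4]  new=[-5,5]  old=⊥  +wl: 1
  step 5. node 4  ⊔preds=[-5,4]  new=[-4,5]  old=⊥  +wl: 2
  step 6. node 5  ⊔preds=[-5,4]  new=[-5,4]  old=[-2,4]  +wl: 
  step 7. node 0  ⊔preds=[-5,5]  new=[-5,3]  old=[-4,2]  +wl: 3,4,5
  step 8. node 1  ⊔preds=[-5,5]  new=[-5,5]  old=[-4,2]  +wl: 0
  step 9. node 2  ⊔preds=[-5,5]  new=[-5,5]  old=[-5,4]  +wl: 
  step 10. node 3  ⊔preds=[-5,5]  new=[-5,5]  stable
  step 11. node 4  ⊔preds=[-5,5]  new=[-4,5]  stable
  step 12. node 5  ⊔preds=[-5,5]  new=[-5,5]  old=[-5,4]  +wl: 
  step 13. node 0  ⊔preds=[-5,5]  new=[-5,3]  stable

Least fixpoint reached:
  node 0: [-5,3]
  node 1: [-5,5]
  node 2: [-5,5]
  node 3: [-5,5]
  node 4: [-4,5]
  node 5: [-5,5]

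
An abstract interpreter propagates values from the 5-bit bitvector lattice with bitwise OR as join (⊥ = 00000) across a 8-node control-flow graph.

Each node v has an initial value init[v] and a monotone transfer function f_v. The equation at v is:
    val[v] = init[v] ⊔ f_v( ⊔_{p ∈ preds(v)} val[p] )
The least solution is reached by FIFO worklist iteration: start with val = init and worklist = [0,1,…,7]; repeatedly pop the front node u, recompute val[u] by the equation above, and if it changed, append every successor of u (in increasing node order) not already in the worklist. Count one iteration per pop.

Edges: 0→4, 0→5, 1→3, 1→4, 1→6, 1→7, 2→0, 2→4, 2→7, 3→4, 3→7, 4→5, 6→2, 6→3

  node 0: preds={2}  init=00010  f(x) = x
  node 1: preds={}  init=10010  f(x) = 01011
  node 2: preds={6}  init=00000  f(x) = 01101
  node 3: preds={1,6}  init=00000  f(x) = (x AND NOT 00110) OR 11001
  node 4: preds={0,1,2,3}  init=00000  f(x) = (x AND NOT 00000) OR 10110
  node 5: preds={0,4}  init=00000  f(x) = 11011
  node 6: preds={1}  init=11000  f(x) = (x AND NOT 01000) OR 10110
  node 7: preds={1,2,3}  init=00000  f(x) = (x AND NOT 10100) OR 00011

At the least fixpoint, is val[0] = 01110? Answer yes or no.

no

Worklist (13 pops):
  #1 pop 0: in=00000 → 00010 (no change)
  #2 pop 1: in=00000 → 11011 (was 10010); enqueue []
  #3 pop 2: in=11000 → 01101 (was 00000); enqueue [0]
  #4 pop 3: in=11011 → 11001 (was 00000); enqueue []
  #5 pop 4: in=11111 → 11111 (was 00000); enqueue []
  #6 pop 5: in=11111 → 11011 (was 00000); enqueue []
  #7 pop 6: in=11011 → 11111 (was 11000); enqueue [2,3]
  #8 pop 7: in=11111 → 01011 (was 00000); enqueue []
  #9 pop 0: in=01101 → 01111 (was 00010); enqueue [4,5]
  #10 pop 2: in=11111 → 01101 (no change)
  #11 pop 3: in=11111 → 11001 (no change)
  #12 pop 4: in=11111 → 11111 (no change)
  #13 pop 5: in=11111 → 11011 (no change)

Fixpoint:
  val[0] = 01111
  val[1] = 11011
  val[2] = 01101
  val[3] = 11001
  val[4] = 11111
  val[5] = 11011
  val[6] = 11111
  val[7] = 01011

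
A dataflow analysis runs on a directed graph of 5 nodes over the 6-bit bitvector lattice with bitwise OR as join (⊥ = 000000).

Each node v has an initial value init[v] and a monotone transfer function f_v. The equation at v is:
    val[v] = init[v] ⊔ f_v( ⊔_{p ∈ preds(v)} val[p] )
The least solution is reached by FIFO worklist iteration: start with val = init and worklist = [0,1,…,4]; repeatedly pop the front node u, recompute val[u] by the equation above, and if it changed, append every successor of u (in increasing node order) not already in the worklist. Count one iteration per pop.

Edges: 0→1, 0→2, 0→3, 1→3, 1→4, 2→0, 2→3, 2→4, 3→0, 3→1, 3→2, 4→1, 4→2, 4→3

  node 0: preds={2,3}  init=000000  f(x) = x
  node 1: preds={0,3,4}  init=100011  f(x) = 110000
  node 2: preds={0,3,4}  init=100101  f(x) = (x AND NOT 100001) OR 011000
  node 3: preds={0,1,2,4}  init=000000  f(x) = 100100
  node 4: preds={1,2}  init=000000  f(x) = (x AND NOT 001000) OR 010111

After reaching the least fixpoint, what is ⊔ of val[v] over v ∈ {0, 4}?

Worklist (14 pops):
  #1 pop 0: in=100101 → 100101 (was 000000); enqueue []
  #2 pop 1: in=100101 → 110011 (was 100011); enqueue []
  #3 pop 2: in=100101 → 111101 (was 100101); enqueue [0]
  #4 pop 3: in=111111 → 100100 (was 000000); enqueue [1,2]
  #5 pop 4: in=111111 → 110111 (was 000000); enqueue [3]
  #6 pop 0: in=111101 → 111101 (was 100101); enqueue []
  #7 pop 1: in=111111 → 110011 (no change)
  #8 pop 2: in=111111 → 111111 (was 111101); enqueue [0,4]
  #9 pop 3: in=111111 → 100100 (no change)
  #10 pop 0: in=111111 → 111111 (was 111101); enqueue [1,2,3]
  #11 pop 4: in=111111 → 110111 (no change)
  #12 pop 1: in=111111 → 110011 (no change)
  #13 pop 2: in=111111 → 111111 (no change)
  #14 pop 3: in=111111 → 100100 (no change)

Fixpoint:
  val[0] = 111111
  val[1] = 110011
  val[2] = 111111
  val[3] = 100100
  val[4] = 110111

111111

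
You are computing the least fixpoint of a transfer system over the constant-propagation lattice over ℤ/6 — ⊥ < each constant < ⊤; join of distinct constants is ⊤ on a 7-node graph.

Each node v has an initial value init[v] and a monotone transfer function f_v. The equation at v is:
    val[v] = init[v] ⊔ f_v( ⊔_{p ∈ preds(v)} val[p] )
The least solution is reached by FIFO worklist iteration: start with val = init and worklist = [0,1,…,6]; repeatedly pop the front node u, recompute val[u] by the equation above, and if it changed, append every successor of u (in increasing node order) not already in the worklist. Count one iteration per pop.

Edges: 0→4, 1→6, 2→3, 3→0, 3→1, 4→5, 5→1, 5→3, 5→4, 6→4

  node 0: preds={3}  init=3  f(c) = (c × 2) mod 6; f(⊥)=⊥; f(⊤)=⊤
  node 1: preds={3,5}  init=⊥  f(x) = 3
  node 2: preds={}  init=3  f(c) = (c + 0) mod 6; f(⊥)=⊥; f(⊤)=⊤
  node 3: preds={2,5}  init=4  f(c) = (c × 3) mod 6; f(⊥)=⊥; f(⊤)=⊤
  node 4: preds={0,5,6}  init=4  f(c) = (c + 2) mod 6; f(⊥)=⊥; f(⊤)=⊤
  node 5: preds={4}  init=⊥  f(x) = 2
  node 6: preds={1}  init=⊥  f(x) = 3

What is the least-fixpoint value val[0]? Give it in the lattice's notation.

Iteration log — 11 steps:
  step 1. node 0  ⊔preds=4  new=⊤  old=3  +wl: 
  step 2. node 1  ⊔preds=4  new=3  old=⊥  +wl: 
  step 3. node 2  ⊔preds=⊥  new=3  stable
  step 4. node 3  ⊔preds=3  new=⊤  old=4  +wl: 0,1
  step 5. node 4  ⊔preds=⊤  new=⊤  old=4  +wl: 
  step 6. node 5  ⊔preds=⊤  new=2  old=⊥  +wl: 3,4
  step 7. node 6  ⊔preds=3  new=3  old=⊥  +wl: 
  step 8. node 0  ⊔preds=⊤  new=⊤  stable
  step 9. node 1  ⊔preds=⊤  new=3  stable
  step 10. node 3  ⊔preds=⊤  new=⊤  stable
  step 11. node 4  ⊔preds=⊤  new=⊤  stable

Least fixpoint reached:
  node 0: ⊤
  node 1: 3
  node 2: 3
  node 3: ⊤
  node 4: ⊤
  node 5: 2
  node 6: 3

⊤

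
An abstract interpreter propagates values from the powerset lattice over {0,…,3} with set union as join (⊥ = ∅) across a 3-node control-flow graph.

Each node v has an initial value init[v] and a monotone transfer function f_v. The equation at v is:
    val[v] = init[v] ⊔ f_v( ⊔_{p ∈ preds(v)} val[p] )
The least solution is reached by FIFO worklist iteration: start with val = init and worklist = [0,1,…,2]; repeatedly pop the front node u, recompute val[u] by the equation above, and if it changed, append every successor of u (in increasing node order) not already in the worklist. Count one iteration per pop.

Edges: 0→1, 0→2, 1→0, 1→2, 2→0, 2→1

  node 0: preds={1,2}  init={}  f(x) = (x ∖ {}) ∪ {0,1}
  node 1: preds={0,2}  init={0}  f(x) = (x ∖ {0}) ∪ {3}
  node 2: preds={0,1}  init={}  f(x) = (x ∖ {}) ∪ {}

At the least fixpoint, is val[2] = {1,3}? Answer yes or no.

Worklist (6 pops):
  #1 pop 0: in={0} → {0,1} (was {}); enqueue []
  #2 pop 1: in={0,1} → {0,1,3} (was {0}); enqueue [0]
  #3 pop 2: in={0,1,3} → {0,1,3} (was {}); enqueue [1]
  #4 pop 0: in={0,1,3} → {0,1,3} (was {0,1}); enqueue [2]
  #5 pop 1: in={0,1,3} → {0,1,3} (no change)
  #6 pop 2: in={0,1,3} → {0,1,3} (no change)

Fixpoint:
  val[0] = {0,1,3}
  val[1] = {0,1,3}
  val[2] = {0,1,3}

no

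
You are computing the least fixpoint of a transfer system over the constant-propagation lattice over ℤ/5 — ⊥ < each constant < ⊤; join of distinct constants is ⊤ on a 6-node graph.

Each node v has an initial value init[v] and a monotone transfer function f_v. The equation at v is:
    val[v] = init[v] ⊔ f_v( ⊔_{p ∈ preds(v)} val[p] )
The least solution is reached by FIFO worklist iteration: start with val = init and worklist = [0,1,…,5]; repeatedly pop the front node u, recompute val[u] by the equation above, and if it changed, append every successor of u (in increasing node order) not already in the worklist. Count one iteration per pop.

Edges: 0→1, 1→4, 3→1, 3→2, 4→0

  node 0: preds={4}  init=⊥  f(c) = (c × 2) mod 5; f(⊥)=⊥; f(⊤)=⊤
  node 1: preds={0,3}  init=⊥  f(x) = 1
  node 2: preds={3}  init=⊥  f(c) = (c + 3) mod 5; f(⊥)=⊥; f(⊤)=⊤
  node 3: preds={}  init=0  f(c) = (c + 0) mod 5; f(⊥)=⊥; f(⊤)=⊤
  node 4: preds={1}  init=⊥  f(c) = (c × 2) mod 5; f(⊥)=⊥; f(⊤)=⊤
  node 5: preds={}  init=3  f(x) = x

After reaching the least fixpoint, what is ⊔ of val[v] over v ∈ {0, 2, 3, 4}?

Iteration log — 8 steps:
  step 1. node 0  ⊔preds=⊥  new=⊥  stable
  step 2. node 1  ⊔preds=0  new=1  old=⊥  +wl: 
  step 3. node 2  ⊔preds=0  new=3  old=⊥  +wl: 
  step 4. node 3  ⊔preds=⊥  new=0  stable
  step 5. node 4  ⊔preds=1  new=2  old=⊥  +wl: 0
  step 6. node 5  ⊔preds=⊥  new=3  stable
  step 7. node 0  ⊔preds=2  new=4  old=⊥  +wl: 1
  step 8. node 1  ⊔preds=⊤  new=1  stable

Least fixpoint reached:
  node 0: 4
  node 1: 1
  node 2: 3
  node 3: 0
  node 4: 2
  node 5: 3

⊤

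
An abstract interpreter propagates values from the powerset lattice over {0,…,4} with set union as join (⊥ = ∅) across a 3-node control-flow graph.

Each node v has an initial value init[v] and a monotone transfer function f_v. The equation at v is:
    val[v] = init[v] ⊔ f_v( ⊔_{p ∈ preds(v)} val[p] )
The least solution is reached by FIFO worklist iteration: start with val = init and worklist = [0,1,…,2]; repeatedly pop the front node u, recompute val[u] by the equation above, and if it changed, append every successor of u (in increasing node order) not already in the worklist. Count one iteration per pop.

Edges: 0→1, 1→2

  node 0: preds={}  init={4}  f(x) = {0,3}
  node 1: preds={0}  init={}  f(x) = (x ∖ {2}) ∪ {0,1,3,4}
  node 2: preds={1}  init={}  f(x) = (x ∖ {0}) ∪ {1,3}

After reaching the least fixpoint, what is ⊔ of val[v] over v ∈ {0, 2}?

{0,1,3,4}

Trace (3 dequeues):
  [1] u=0 | in {} | out {0,3,4} | prev {4} | push {}
  [2] u=1 | in {0,3,4} | out {0,1,3,4} | prev {} | push {}
  [3] u=2 | in {0,1,3,4} | out {1,3,4} | prev {} | push {}

Converged values:
  [0] {0,3,4}
  [1] {0,1,3,4}
  [2] {1,3,4}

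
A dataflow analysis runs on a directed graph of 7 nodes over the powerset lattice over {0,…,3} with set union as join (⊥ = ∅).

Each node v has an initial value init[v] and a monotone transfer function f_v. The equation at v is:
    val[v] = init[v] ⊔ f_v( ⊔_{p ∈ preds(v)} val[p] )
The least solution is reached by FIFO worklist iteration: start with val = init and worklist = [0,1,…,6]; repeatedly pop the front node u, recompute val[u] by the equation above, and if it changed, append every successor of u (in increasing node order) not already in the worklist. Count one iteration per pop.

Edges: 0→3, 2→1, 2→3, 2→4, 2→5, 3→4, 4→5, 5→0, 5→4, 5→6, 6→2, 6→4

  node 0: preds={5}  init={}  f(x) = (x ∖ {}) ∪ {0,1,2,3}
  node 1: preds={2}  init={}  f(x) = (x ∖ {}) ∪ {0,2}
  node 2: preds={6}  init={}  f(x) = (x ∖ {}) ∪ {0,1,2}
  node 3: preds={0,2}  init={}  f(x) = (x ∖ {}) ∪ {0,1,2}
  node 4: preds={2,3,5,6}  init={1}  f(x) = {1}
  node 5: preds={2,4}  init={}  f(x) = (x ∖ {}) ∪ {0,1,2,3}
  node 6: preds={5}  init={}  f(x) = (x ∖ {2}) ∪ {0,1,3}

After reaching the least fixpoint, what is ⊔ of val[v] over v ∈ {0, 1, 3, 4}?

{0,1,2,3}

Worklist (15 pops):
  #1 pop 0: in={} → {0,1,2,3} (was {}); enqueue []
  #2 pop 1: in={} → {0,2} (was {}); enqueue []
  #3 pop 2: in={} → {0,1,2} (was {}); enqueue [1]
  #4 pop 3: in={0,1,2,3} → {0,1,2,3} (was {}); enqueue []
  #5 pop 4: in={0,1,2,3} → {1} (no change)
  #6 pop 5: in={0,1,2} → {0,1,2,3} (was {}); enqueue [0,4]
  #7 pop 6: in={0,1,2,3} → {0,1,3} (was {}); enqueue [2]
  #8 pop 1: in={0,1,2} → {0,1,2} (was {0,2}); enqueue []
  #9 pop 0: in={0,1,2,3} → {0,1,2,3} (no change)
  #10 pop 4: in={0,1,2,3} → {1} (no change)
  #11 pop 2: in={0,1,3} → {0,1,2,3} (was {0,1,2}); enqueue [1,3,4,5]
  #12 pop 1: in={0,1,2,3} → {0,1,2,3} (was {0,1,2}); enqueue []
  #13 pop 3: in={0,1,2,3} → {0,1,2,3} (no change)
  #14 pop 4: in={0,1,2,3} → {1} (no change)
  #15 pop 5: in={0,1,2,3} → {0,1,2,3} (no change)

Fixpoint:
  val[0] = {0,1,2,3}
  val[1] = {0,1,2,3}
  val[2] = {0,1,2,3}
  val[3] = {0,1,2,3}
  val[4] = {1}
  val[5] = {0,1,2,3}
  val[6] = {0,1,3}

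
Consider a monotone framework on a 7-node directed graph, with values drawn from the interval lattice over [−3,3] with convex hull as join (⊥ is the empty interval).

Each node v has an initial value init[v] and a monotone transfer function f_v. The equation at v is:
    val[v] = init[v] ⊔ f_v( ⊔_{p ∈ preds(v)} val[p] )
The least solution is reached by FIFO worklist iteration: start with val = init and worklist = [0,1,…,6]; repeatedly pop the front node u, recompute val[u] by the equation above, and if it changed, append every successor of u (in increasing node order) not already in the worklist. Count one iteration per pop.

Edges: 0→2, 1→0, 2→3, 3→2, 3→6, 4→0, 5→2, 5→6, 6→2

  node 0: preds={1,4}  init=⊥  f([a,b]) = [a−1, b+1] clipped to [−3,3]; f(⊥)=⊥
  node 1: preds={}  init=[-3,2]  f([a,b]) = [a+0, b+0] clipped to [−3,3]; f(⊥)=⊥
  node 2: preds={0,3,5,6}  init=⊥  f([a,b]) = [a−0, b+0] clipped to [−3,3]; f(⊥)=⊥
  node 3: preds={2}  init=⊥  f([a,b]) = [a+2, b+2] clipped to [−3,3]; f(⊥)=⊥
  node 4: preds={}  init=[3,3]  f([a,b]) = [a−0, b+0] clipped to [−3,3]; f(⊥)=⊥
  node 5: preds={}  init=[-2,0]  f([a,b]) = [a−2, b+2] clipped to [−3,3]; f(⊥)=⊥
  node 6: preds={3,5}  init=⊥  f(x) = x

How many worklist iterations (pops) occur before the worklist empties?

Worklist (8 pops):
  #1 pop 0: in=[-3,3] → [-3,3] (was ⊥); enqueue []
  #2 pop 1: in=⊥ → [-3,2] (no change)
  #3 pop 2: in=[-3,3] → [-3,3] (was ⊥); enqueue []
  #4 pop 3: in=[-3,3] → [-1,3] (was ⊥); enqueue [2]
  #5 pop 4: in=⊥ → [3,3] (no change)
  #6 pop 5: in=⊥ → [-2,0] (no change)
  #7 pop 6: in=[-2,3] → [-2,3] (was ⊥); enqueue []
  #8 pop 2: in=[-3,3] → [-3,3] (no change)

Fixpoint:
  val[0] = [-3,3]
  val[1] = [-3,2]
  val[2] = [-3,3]
  val[3] = [-1,3]
  val[4] = [3,3]
  val[5] = [-2,0]
  val[6] = [-2,3]

8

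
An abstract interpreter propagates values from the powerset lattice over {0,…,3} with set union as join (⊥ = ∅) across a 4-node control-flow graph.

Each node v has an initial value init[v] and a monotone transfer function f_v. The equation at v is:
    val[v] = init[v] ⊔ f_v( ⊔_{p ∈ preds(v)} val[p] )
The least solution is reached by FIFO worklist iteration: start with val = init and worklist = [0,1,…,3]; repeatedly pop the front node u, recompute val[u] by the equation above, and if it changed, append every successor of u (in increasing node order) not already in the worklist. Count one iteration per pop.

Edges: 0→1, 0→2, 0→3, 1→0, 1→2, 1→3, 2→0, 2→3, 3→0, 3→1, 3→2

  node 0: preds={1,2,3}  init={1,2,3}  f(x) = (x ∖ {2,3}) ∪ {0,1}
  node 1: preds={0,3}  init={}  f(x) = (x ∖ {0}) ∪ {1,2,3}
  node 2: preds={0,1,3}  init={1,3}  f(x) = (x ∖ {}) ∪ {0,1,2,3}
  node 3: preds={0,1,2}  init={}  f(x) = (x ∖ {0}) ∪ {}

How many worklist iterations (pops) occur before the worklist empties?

Trace (7 dequeues):
  [1] u=0 | in {1,3} | out {0,1,2,3} | prev {1,2,3} | push {}
  [2] u=1 | in {0,1,2,3} | out {1,2,3} | prev {} | push {0}
  [3] u=2 | in {0,1,2,3} | out {0,1,2,3} | prev {1,3} | push {}
  [4] u=3 | in {0,1,2,3} | out {1,2,3} | prev {} | push {1,2}
  [5] u=0 | in {0,1,2,3} | out {0,1,2,3} | ==
  [6] u=1 | in {0,1,2,3} | out {1,2,3} | ==
  [7] u=2 | in {0,1,2,3} | out {0,1,2,3} | ==

Converged values:
  [0] {0,1,2,3}
  [1] {1,2,3}
  [2] {0,1,2,3}
  [3] {1,2,3}

7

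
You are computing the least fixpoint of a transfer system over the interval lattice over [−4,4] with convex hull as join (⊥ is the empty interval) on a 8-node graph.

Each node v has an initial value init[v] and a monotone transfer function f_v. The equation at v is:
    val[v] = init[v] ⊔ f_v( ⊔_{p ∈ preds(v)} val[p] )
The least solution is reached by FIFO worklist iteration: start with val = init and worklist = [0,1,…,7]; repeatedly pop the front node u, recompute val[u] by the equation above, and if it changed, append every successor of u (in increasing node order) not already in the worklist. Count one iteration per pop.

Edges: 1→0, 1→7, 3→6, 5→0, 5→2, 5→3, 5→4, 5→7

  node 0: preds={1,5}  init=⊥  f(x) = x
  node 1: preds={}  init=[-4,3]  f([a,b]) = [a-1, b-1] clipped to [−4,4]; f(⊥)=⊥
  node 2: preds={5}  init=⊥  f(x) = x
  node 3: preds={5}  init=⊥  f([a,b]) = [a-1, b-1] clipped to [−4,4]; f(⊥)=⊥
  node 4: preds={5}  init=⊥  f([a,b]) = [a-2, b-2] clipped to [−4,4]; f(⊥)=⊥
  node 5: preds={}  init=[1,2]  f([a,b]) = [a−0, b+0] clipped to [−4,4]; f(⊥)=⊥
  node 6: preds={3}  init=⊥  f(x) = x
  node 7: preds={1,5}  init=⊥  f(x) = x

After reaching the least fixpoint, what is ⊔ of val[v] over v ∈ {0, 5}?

Iteration log — 8 steps:
  step 1. node 0  ⊔preds=[-4,3]  new=[-4,3]  old=⊥  +wl: 
  step 2. node 1  ⊔preds=⊥  new=[-4,3]  stable
  step 3. node 2  ⊔preds=[1,2]  new=[1,2]  old=⊥  +wl: 
  step 4. node 3  ⊔preds=[1,2]  new=[0,1]  old=⊥  +wl: 
  step 5. node 4  ⊔preds=[1,2]  new=[-1,0]  old=⊥  +wl: 
  step 6. node 5  ⊔preds=⊥  new=[1,2]  stable
  step 7. node 6  ⊔preds=[0,1]  new=[0,1]  old=⊥  +wl: 
  step 8. node 7  ⊔preds=[-4,3]  new=[-4,3]  old=⊥  +wl: 

Least fixpoint reached:
  node 0: [-4,3]
  node 1: [-4,3]
  node 2: [1,2]
  node 3: [0,1]
  node 4: [-1,0]
  node 5: [1,2]
  node 6: [0,1]
  node 7: [-4,3]

[-4,3]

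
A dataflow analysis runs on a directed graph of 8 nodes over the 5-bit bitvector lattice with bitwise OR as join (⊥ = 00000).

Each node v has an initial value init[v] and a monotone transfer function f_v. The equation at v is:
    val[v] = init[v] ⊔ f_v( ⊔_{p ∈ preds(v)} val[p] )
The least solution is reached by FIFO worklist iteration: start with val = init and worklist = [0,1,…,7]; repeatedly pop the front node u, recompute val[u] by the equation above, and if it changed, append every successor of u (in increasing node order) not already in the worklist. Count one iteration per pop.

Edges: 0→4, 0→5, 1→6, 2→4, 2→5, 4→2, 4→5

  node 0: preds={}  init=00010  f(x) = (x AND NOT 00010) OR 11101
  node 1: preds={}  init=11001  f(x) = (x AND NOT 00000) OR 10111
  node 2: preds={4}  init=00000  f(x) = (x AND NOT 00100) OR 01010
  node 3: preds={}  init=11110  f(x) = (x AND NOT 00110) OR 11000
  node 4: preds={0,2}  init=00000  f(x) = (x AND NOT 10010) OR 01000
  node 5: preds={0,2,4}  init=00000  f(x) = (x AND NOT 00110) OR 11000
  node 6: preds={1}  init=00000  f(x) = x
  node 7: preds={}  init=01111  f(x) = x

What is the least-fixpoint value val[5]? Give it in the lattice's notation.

11001

Trace (11 dequeues):
  [1] u=0 | in 00000 | out 11111 | prev 00010 | push {}
  [2] u=1 | in 00000 | out 11111 | prev 11001 | push {}
  [3] u=2 | in 00000 | out 01010 | prev 00000 | push {}
  [4] u=3 | in 00000 | out 11110 | ==
  [5] u=4 | in 11111 | out 01101 | prev 00000 | push {2}
  [6] u=5 | in 11111 | out 11001 | prev 00000 | push {}
  [7] u=6 | in 11111 | out 11111 | prev 00000 | push {}
  [8] u=7 | in 00000 | out 01111 | ==
  [9] u=2 | in 01101 | out 01011 | prev 01010 | push {4,5}
  [10] u=4 | in 11111 | out 01101 | ==
  [11] u=5 | in 11111 | out 11001 | ==

Converged values:
  [0] 11111
  [1] 11111
  [2] 01011
  [3] 11110
  [4] 01101
  [5] 11001
  [6] 11111
  [7] 01111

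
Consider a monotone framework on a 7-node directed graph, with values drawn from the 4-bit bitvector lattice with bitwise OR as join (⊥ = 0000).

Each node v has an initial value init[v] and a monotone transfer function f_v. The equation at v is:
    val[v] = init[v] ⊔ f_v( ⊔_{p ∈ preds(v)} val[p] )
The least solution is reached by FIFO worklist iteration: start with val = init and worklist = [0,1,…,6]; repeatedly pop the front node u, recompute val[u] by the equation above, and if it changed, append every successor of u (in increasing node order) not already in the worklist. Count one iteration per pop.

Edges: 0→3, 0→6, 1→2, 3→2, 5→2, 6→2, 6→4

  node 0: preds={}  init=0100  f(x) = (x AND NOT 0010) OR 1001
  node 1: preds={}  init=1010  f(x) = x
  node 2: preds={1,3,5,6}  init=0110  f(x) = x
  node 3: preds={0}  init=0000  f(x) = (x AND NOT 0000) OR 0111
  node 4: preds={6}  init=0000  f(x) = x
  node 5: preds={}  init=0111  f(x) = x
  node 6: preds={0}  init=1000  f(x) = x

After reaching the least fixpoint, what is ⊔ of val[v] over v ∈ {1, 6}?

Worklist (9 pops):
  #1 pop 0: in=0000 → 1101 (was 0100); enqueue []
  #2 pop 1: in=0000 → 1010 (no change)
  #3 pop 2: in=1111 → 1111 (was 0110); enqueue []
  #4 pop 3: in=1101 → 1111 (was 0000); enqueue [2]
  #5 pop 4: in=1000 → 1000 (was 0000); enqueue []
  #6 pop 5: in=0000 → 0111 (no change)
  #7 pop 6: in=1101 → 1101 (was 1000); enqueue [4]
  #8 pop 2: in=1111 → 1111 (no change)
  #9 pop 4: in=1101 → 1101 (was 1000); enqueue []

Fixpoint:
  val[0] = 1101
  val[1] = 1010
  val[2] = 1111
  val[3] = 1111
  val[4] = 1101
  val[5] = 0111
  val[6] = 1101

1111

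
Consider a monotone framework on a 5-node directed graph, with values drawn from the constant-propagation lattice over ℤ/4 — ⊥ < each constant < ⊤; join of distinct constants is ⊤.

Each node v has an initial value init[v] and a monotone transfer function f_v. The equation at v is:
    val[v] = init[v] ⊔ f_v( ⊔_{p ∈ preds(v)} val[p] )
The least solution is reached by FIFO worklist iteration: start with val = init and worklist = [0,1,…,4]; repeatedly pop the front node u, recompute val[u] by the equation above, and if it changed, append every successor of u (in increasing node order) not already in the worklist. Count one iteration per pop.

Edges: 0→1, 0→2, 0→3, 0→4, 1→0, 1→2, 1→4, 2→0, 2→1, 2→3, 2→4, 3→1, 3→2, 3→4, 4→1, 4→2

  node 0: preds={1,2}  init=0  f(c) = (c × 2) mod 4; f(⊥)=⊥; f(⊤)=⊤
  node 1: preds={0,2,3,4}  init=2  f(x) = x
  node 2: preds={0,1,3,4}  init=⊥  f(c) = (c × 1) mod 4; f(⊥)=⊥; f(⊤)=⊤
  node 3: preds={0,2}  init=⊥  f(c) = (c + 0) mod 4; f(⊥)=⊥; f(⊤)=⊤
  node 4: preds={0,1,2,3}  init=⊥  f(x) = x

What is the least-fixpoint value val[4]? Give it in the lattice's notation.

Trace (10 dequeues):
  [1] u=0 | in 2 | out 0 | ==
  [2] u=1 | in 0 | out ⊤ | prev 2 | push {0}
  [3] u=2 | in ⊤ | out ⊤ | prev ⊥ | push {1}
  [4] u=3 | in ⊤ | out ⊤ | prev ⊥ | push {2}
  [5] u=4 | in ⊤ | out ⊤ | prev ⊥ | push {}
  [6] u=0 | in ⊤ | out ⊤ | prev 0 | push {3,4}
  [7] u=1 | in ⊤ | out ⊤ | ==
  [8] u=2 | in ⊤ | out ⊤ | ==
  [9] u=3 | in ⊤ | out ⊤ | ==
  [10] u=4 | in ⊤ | out ⊤ | ==

Converged values:
  [0] ⊤
  [1] ⊤
  [2] ⊤
  [3] ⊤
  [4] ⊤

⊤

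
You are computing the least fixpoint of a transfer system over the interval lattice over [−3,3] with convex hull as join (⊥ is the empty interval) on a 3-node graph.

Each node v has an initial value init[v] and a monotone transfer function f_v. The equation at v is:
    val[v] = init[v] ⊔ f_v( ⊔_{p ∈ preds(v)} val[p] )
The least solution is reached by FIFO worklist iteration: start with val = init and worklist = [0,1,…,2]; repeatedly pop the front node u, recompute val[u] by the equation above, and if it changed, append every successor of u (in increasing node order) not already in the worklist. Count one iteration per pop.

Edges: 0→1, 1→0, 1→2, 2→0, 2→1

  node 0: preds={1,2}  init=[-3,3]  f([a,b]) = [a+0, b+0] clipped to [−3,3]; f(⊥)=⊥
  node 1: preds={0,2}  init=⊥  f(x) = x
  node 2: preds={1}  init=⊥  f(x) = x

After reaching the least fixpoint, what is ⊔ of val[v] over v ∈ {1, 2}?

[-3,3]

Iteration log — 5 steps:
  step 1. node 0  ⊔preds=⊥  new=[-3,3]  stable
  step 2. node 1  ⊔preds=[-3,3]  new=[-3,3]  old=⊥  +wl: 0
  step 3. node 2  ⊔preds=[-3,3]  new=[-3,3]  old=⊥  +wl: 1
  step 4. node 0  ⊔preds=[-3,3]  new=[-3,3]  stable
  step 5. node 1  ⊔preds=[-3,3]  new=[-3,3]  stable

Least fixpoint reached:
  node 0: [-3,3]
  node 1: [-3,3]
  node 2: [-3,3]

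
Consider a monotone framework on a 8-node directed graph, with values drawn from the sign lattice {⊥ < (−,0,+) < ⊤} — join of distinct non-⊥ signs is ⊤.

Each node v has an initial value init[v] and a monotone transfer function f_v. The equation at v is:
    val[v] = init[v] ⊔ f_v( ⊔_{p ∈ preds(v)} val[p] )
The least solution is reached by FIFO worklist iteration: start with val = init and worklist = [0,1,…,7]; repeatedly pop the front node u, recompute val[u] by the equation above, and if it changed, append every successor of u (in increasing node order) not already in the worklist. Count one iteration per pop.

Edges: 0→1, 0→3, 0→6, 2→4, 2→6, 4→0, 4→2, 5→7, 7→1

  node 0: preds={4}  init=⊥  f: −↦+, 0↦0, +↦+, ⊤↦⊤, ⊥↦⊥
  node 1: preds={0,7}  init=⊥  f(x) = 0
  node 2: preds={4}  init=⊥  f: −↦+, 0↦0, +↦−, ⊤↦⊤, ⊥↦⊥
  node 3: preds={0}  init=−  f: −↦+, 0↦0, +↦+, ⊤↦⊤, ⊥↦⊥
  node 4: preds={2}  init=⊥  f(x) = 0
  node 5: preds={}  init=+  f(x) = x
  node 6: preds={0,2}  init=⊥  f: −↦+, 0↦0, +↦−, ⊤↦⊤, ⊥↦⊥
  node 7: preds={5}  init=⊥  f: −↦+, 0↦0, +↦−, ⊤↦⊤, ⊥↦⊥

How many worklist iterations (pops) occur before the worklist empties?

Worklist (14 pops):
  #1 pop 0: in=⊥ → ⊥ (no change)
  #2 pop 1: in=⊥ → 0 (was ⊥); enqueue []
  #3 pop 2: in=⊥ → ⊥ (no change)
  #4 pop 3: in=⊥ → − (no change)
  #5 pop 4: in=⊥ → 0 (was ⊥); enqueue [0,2]
  #6 pop 5: in=⊥ → + (no change)
  #7 pop 6: in=⊥ → ⊥ (no change)
  #8 pop 7: in=+ → − (was ⊥); enqueue [1]
  #9 pop 0: in=0 → 0 (was ⊥); enqueue [3,6]
  #10 pop 2: in=0 → 0 (was ⊥); enqueue [4]
  #11 pop 1: in=⊤ → 0 (no change)
  #12 pop 3: in=0 → ⊤ (was −); enqueue []
  #13 pop 6: in=0 → 0 (was ⊥); enqueue []
  #14 pop 4: in=0 → 0 (no change)

Fixpoint:
  val[0] = 0
  val[1] = 0
  val[2] = 0
  val[3] = ⊤
  val[4] = 0
  val[5] = +
  val[6] = 0
  val[7] = −

14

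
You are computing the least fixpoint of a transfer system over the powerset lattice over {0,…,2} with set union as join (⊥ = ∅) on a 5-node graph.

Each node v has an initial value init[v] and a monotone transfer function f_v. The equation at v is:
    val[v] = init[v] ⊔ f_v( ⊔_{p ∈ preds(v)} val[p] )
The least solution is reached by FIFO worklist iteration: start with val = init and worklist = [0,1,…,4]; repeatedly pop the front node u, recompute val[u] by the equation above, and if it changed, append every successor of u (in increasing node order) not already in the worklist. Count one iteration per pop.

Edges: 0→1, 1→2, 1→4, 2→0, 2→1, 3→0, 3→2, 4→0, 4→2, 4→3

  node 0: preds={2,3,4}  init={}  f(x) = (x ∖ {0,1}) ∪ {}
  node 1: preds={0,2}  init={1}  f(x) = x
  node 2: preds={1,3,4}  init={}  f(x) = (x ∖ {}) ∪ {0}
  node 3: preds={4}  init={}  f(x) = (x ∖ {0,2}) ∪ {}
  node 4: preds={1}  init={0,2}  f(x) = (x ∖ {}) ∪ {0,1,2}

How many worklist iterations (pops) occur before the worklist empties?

12

Worklist (12 pops):
  #1 pop 0: in={0,2} → {2} (was {}); enqueue []
  #2 pop 1: in={2} → {1,2} (was {1}); enqueue []
  #3 pop 2: in={0,1,2} → {0,1,2} (was {}); enqueue [0,1]
  #4 pop 3: in={0,2} → {} (no change)
  #5 pop 4: in={1,2} → {0,1,2} (was {0,2}); enqueue [2,3]
  #6 pop 0: in={0,1,2} → {2} (no change)
  #7 pop 1: in={0,1,2} → {0,1,2} (was {1,2}); enqueue [4]
  #8 pop 2: in={0,1,2} → {0,1,2} (no change)
  #9 pop 3: in={0,1,2} → {1} (was {}); enqueue [0,2]
  #10 pop 4: in={0,1,2} → {0,1,2} (no change)
  #11 pop 0: in={0,1,2} → {2} (no change)
  #12 pop 2: in={0,1,2} → {0,1,2} (no change)

Fixpoint:
  val[0] = {2}
  val[1] = {0,1,2}
  val[2] = {0,1,2}
  val[3] = {1}
  val[4] = {0,1,2}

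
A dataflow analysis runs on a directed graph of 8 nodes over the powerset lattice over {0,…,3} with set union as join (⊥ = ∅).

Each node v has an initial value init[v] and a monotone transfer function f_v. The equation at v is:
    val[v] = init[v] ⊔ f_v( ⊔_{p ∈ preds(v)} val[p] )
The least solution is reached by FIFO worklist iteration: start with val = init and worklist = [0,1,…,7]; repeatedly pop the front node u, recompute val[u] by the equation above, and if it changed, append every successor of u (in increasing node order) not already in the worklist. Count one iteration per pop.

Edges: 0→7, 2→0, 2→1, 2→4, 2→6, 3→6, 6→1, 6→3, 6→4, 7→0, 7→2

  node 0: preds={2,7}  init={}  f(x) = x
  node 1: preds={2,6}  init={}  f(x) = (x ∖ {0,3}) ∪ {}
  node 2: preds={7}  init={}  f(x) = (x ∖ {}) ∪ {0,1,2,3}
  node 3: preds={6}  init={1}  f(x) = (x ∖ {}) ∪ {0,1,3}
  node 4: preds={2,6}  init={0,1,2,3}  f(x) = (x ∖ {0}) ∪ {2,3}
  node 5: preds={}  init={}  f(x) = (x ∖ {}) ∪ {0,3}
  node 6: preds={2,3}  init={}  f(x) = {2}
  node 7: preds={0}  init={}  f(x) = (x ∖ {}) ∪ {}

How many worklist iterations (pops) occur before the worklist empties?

Trace (16 dequeues):
  [1] u=0 | in {} | out {} | ==
  [2] u=1 | in {} | out {} | ==
  [3] u=2 | in {} | out {0,1,2,3} | prev {} | push {0,1}
  [4] u=3 | in {} | out {0,1,3} | prev {1} | push {}
  [5] u=4 | in {0,1,2,3} | out {0,1,2,3} | ==
  [6] u=5 | in {} | out {0,3} | prev {} | push {}
  [7] u=6 | in {0,1,2,3} | out {2} | prev {} | push {3,4}
  [8] u=7 | in {} | out {} | ==
  [9] u=0 | in {0,1,2,3} | out {0,1,2,3} | prev {} | push {7}
  [10] u=1 | in {0,1,2,3} | out {1,2} | prev {} | push {}
  [11] u=3 | in {2} | out {0,1,2,3} | prev {0,1,3} | push {6}
  [12] u=4 | in {0,1,2,3} | out {0,1,2,3} | ==
  [13] u=7 | in {0,1,2,3} | out {0,1,2,3} | prev {} | push {0,2}
  [14] u=6 | in {0,1,2,3} | out {2} | ==
  [15] u=0 | in {0,1,2,3} | out {0,1,2,3} | ==
  [16] u=2 | in {0,1,2,3} | out {0,1,2,3} | ==

Converged values:
  [0] {0,1,2,3}
  [1] {1,2}
  [2] {0,1,2,3}
  [3] {0,1,2,3}
  [4] {0,1,2,3}
  [5] {0,3}
  [6] {2}
  [7] {0,1,2,3}

16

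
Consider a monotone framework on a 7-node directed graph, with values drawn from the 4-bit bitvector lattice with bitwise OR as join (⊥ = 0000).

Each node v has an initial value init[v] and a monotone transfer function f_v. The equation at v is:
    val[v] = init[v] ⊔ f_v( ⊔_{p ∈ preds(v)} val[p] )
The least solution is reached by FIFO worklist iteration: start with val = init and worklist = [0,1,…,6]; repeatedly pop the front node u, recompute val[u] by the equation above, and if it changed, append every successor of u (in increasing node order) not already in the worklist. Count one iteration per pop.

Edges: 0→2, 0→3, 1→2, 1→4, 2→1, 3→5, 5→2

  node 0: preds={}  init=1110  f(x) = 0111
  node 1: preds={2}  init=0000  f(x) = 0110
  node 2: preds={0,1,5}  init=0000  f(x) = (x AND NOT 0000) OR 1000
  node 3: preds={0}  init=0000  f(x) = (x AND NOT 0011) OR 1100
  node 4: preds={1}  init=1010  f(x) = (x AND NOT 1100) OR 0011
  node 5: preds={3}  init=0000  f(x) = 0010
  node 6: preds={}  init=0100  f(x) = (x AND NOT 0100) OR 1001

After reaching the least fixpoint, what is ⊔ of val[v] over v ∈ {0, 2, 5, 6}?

Worklist (9 pops):
  #1 pop 0: in=0000 → 1111 (was 1110); enqueue []
  #2 pop 1: in=0000 → 0110 (was 0000); enqueue []
  #3 pop 2: in=1111 → 1111 (was 0000); enqueue [1]
  #4 pop 3: in=1111 → 1100 (was 0000); enqueue []
  #5 pop 4: in=0110 → 1011 (was 1010); enqueue []
  #6 pop 5: in=1100 → 0010 (was 0000); enqueue [2]
  #7 pop 6: in=0000 → 1101 (was 0100); enqueue []
  #8 pop 1: in=1111 → 0110 (no change)
  #9 pop 2: in=1111 → 1111 (no change)

Fixpoint:
  val[0] = 1111
  val[1] = 0110
  val[2] = 1111
  val[3] = 1100
  val[4] = 1011
  val[5] = 0010
  val[6] = 1101

1111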